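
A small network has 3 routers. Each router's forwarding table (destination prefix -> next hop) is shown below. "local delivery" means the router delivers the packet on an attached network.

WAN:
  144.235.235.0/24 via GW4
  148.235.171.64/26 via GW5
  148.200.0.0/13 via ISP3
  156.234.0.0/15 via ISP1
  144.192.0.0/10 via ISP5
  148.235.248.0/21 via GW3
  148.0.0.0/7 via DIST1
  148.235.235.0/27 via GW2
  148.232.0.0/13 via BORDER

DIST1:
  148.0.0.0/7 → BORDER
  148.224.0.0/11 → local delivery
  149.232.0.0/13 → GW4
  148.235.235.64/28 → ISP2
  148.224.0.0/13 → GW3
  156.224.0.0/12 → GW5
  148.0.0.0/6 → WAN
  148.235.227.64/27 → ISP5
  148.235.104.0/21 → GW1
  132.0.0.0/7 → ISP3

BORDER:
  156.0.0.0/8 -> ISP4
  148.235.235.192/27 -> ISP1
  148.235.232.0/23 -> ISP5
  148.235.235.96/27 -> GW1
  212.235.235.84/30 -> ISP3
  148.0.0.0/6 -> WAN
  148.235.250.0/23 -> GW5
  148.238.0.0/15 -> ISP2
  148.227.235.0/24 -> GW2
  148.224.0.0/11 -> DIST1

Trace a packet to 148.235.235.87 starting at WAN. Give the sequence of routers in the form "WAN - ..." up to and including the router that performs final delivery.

At WAN: longest match for 148.235.235.87 is 148.232.0.0/13 -> BORDER
At BORDER: longest match for 148.235.235.87 is 148.224.0.0/11 -> DIST1
At DIST1: longest match for 148.235.235.87 is 148.224.0.0/11 -> local delivery

WAN - BORDER - DIST1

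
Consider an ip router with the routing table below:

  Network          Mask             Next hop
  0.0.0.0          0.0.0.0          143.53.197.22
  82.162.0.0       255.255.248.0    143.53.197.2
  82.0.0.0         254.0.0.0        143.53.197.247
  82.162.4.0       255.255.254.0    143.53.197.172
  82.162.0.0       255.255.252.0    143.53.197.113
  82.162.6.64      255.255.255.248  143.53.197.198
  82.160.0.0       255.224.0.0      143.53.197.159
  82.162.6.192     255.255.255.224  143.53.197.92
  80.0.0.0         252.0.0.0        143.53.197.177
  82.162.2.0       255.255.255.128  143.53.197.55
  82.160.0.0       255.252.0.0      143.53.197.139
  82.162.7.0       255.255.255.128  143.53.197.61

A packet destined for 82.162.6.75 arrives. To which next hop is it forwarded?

143.53.197.2

Routes whose prefix contains 82.162.6.75:
  0.0.0.0/0 (default, matches everything) -> 143.53.197.22
  80.0.0.0/6 (80.0.0.0 - 83.255.255.255) -> 143.53.197.177
  82.0.0.0/7 (82.0.0.0 - 83.255.255.255) -> 143.53.197.247
  82.160.0.0/11 (82.160.0.0 - 82.191.255.255) -> 143.53.197.159
  82.160.0.0/14 (82.160.0.0 - 82.163.255.255) -> 143.53.197.139
  82.162.0.0/21 (82.162.0.0 - 82.162.7.255) -> 143.53.197.2
More-specific entries that do NOT match:
  82.162.6.64/29 (82.162.6.64 - 82.162.6.71) does not contain 82.162.6.75
  82.162.6.192/27 (82.162.6.192 - 82.162.6.223) does not contain 82.162.6.75
  82.162.2.0/25 (82.162.2.0 - 82.162.2.127) does not contain 82.162.6.75
  82.162.7.0/25 (82.162.7.0 - 82.162.7.127) does not contain 82.162.6.75
  82.162.4.0/23 (82.162.4.0 - 82.162.5.255) does not contain 82.162.6.75
  82.162.0.0/22 (82.162.0.0 - 82.162.3.255) does not contain 82.162.6.75
Longest matching prefix is /21 -> next hop 143.53.197.2.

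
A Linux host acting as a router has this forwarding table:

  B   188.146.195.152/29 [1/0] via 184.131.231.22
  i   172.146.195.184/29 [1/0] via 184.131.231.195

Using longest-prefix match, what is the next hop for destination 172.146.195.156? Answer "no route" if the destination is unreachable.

no route

No entry's prefix contains 172.146.195.156; there is no default route.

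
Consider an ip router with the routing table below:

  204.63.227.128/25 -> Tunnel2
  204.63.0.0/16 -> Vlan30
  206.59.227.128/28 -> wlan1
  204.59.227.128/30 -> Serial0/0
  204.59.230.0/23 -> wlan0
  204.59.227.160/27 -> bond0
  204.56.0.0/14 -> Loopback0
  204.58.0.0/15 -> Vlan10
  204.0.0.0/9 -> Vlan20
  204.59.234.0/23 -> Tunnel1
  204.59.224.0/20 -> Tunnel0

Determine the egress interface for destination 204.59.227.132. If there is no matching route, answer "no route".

Routes whose prefix contains 204.59.227.132:
  204.0.0.0/9 (204.0.0.0 - 204.127.255.255) -> Vlan20
  204.56.0.0/14 (204.56.0.0 - 204.59.255.255) -> Loopback0
  204.58.0.0/15 (204.58.0.0 - 204.59.255.255) -> Vlan10
  204.59.224.0/20 (204.59.224.0 - 204.59.239.255) -> Tunnel0
More-specific entries that do NOT match:
  204.59.227.128/30 (204.59.227.128 - 204.59.227.131) does not contain 204.59.227.132
  206.59.227.128/28 (206.59.227.128 - 206.59.227.143) does not contain 204.59.227.132
  204.59.227.160/27 (204.59.227.160 - 204.59.227.191) does not contain 204.59.227.132
  204.63.227.128/25 (204.63.227.128 - 204.63.227.255) does not contain 204.59.227.132
  204.59.230.0/23 (204.59.230.0 - 204.59.231.255) does not contain 204.59.227.132
  204.59.234.0/23 (204.59.234.0 - 204.59.235.255) does not contain 204.59.227.132
Longest matching prefix is /20 -> interface Tunnel0.

Tunnel0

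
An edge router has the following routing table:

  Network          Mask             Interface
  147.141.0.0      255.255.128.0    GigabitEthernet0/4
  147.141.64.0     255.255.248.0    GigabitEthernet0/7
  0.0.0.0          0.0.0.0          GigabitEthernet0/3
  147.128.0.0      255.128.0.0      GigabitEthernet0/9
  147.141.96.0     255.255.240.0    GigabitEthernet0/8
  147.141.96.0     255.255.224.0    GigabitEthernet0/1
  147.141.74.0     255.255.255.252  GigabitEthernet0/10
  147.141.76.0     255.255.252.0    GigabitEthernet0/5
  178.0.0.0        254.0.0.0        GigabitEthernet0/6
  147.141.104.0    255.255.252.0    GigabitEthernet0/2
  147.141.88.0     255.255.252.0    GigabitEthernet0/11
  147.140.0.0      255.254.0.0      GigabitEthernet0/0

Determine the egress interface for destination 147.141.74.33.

GigabitEthernet0/4

Routes whose prefix contains 147.141.74.33:
  0.0.0.0/0 (default, matches everything) -> GigabitEthernet0/3
  147.128.0.0/9 (147.128.0.0 - 147.255.255.255) -> GigabitEthernet0/9
  147.140.0.0/15 (147.140.0.0 - 147.141.255.255) -> GigabitEthernet0/0
  147.141.0.0/17 (147.141.0.0 - 147.141.127.255) -> GigabitEthernet0/4
More-specific entries that do NOT match:
  147.141.74.0/30 (147.141.74.0 - 147.141.74.3) does not contain 147.141.74.33
  147.141.76.0/22 (147.141.76.0 - 147.141.79.255) does not contain 147.141.74.33
  147.141.104.0/22 (147.141.104.0 - 147.141.107.255) does not contain 147.141.74.33
  147.141.88.0/22 (147.141.88.0 - 147.141.91.255) does not contain 147.141.74.33
  147.141.64.0/21 (147.141.64.0 - 147.141.71.255) does not contain 147.141.74.33
  147.141.96.0/20 (147.141.96.0 - 147.141.111.255) does not contain 147.141.74.33
  147.141.96.0/19 (147.141.96.0 - 147.141.127.255) does not contain 147.141.74.33
Longest matching prefix is /17 -> interface GigabitEthernet0/4.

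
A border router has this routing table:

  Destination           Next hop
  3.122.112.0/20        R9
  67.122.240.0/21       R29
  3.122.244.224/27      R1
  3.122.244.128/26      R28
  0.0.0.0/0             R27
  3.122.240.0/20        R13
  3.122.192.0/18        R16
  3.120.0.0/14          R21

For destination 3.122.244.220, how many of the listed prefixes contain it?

4

Prefixes containing 3.122.244.220:
  0.0.0.0/0 (default, matches everything)
  3.120.0.0/14 (3.120.0.0 - 3.123.255.255)
  3.122.192.0/18 (3.122.192.0 - 3.122.255.255)
  3.122.240.0/20 (3.122.240.0 - 3.122.255.255)
Total matching entries: 4.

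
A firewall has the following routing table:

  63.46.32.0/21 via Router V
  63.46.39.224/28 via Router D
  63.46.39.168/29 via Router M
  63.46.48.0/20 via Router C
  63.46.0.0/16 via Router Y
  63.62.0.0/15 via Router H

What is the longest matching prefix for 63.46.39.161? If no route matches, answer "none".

63.46.32.0/21

Entries matching 63.46.39.161:
  63.46.0.0/16 (63.46.0.0 - 63.46.255.255)
  63.46.32.0/21 (63.46.32.0 - 63.46.39.255)
Most specific is 63.46.32.0/21.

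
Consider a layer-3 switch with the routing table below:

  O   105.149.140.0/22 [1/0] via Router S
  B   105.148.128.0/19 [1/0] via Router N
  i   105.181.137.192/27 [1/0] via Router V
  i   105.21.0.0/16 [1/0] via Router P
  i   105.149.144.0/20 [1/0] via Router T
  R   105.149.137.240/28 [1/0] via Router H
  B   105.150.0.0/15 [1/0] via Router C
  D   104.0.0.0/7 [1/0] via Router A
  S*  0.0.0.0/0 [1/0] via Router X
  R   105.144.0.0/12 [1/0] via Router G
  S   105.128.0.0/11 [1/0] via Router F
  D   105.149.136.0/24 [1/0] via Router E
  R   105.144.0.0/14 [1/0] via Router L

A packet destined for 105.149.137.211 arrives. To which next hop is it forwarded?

Router G

Routes whose prefix contains 105.149.137.211:
  0.0.0.0/0 (default, matches everything) -> Router X
  104.0.0.0/7 (104.0.0.0 - 105.255.255.255) -> Router A
  105.128.0.0/11 (105.128.0.0 - 105.159.255.255) -> Router F
  105.144.0.0/12 (105.144.0.0 - 105.159.255.255) -> Router G
More-specific entries that do NOT match:
  105.149.137.240/28 (105.149.137.240 - 105.149.137.255) does not contain 105.149.137.211
  105.181.137.192/27 (105.181.137.192 - 105.181.137.223) does not contain 105.149.137.211
  105.149.136.0/24 (105.149.136.0 - 105.149.136.255) does not contain 105.149.137.211
  105.149.140.0/22 (105.149.140.0 - 105.149.143.255) does not contain 105.149.137.211
  105.149.144.0/20 (105.149.144.0 - 105.149.159.255) does not contain 105.149.137.211
  105.148.128.0/19 (105.148.128.0 - 105.148.159.255) does not contain 105.149.137.211
  105.21.0.0/16 (105.21.0.0 - 105.21.255.255) does not contain 105.149.137.211
  105.150.0.0/15 (105.150.0.0 - 105.151.255.255) does not contain 105.149.137.211
  105.144.0.0/14 (105.144.0.0 - 105.147.255.255) does not contain 105.149.137.211
Longest matching prefix is /12 -> next hop Router G.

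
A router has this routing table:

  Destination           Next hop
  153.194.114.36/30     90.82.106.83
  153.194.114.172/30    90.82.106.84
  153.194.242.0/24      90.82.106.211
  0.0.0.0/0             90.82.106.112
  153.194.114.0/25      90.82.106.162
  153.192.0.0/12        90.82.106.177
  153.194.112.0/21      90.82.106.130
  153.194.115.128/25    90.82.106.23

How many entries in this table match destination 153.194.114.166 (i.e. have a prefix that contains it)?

Prefixes containing 153.194.114.166:
  0.0.0.0/0 (default, matches everything)
  153.192.0.0/12 (153.192.0.0 - 153.207.255.255)
  153.194.112.0/21 (153.194.112.0 - 153.194.119.255)
Total matching entries: 3.

3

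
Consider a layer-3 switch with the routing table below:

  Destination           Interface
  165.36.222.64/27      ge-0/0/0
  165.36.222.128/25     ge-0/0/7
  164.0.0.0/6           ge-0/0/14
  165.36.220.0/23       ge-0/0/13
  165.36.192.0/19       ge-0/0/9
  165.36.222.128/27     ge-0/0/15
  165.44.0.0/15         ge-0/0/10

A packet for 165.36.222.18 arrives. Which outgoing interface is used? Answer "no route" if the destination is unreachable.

ge-0/0/9

Routes whose prefix contains 165.36.222.18:
  164.0.0.0/6 (164.0.0.0 - 167.255.255.255) -> ge-0/0/14
  165.36.192.0/19 (165.36.192.0 - 165.36.223.255) -> ge-0/0/9
More-specific entries that do NOT match:
  165.36.222.64/27 (165.36.222.64 - 165.36.222.95) does not contain 165.36.222.18
  165.36.222.128/27 (165.36.222.128 - 165.36.222.159) does not contain 165.36.222.18
  165.36.222.128/25 (165.36.222.128 - 165.36.222.255) does not contain 165.36.222.18
  165.36.220.0/23 (165.36.220.0 - 165.36.221.255) does not contain 165.36.222.18
Longest matching prefix is /19 -> interface ge-0/0/9.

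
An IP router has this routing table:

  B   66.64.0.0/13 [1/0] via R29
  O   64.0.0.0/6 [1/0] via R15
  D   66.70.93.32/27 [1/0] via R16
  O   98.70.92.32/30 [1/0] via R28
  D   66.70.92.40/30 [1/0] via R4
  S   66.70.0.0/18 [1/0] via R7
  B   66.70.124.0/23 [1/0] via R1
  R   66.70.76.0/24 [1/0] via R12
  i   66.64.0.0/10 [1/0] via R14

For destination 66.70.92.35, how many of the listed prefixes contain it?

3

Prefixes containing 66.70.92.35:
  64.0.0.0/6 (64.0.0.0 - 67.255.255.255)
  66.64.0.0/10 (66.64.0.0 - 66.127.255.255)
  66.64.0.0/13 (66.64.0.0 - 66.71.255.255)
Total matching entries: 3.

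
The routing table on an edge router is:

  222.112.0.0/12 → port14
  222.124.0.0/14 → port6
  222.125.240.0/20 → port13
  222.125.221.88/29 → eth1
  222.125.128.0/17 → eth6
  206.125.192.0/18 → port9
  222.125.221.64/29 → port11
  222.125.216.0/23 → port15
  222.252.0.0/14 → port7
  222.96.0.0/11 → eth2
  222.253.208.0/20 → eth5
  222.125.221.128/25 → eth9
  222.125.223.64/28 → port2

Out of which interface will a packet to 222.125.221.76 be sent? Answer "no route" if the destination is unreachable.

eth6

Routes whose prefix contains 222.125.221.76:
  222.96.0.0/11 (222.96.0.0 - 222.127.255.255) -> eth2
  222.112.0.0/12 (222.112.0.0 - 222.127.255.255) -> port14
  222.124.0.0/14 (222.124.0.0 - 222.127.255.255) -> port6
  222.125.128.0/17 (222.125.128.0 - 222.125.255.255) -> eth6
More-specific entries that do NOT match:
  222.125.221.88/29 (222.125.221.88 - 222.125.221.95) does not contain 222.125.221.76
  222.125.221.64/29 (222.125.221.64 - 222.125.221.71) does not contain 222.125.221.76
  222.125.223.64/28 (222.125.223.64 - 222.125.223.79) does not contain 222.125.221.76
  222.125.221.128/25 (222.125.221.128 - 222.125.221.255) does not contain 222.125.221.76
  222.125.216.0/23 (222.125.216.0 - 222.125.217.255) does not contain 222.125.221.76
  222.125.240.0/20 (222.125.240.0 - 222.125.255.255) does not contain 222.125.221.76
  222.253.208.0/20 (222.253.208.0 - 222.253.223.255) does not contain 222.125.221.76
  206.125.192.0/18 (206.125.192.0 - 206.125.255.255) does not contain 222.125.221.76
Longest matching prefix is /17 -> interface eth6.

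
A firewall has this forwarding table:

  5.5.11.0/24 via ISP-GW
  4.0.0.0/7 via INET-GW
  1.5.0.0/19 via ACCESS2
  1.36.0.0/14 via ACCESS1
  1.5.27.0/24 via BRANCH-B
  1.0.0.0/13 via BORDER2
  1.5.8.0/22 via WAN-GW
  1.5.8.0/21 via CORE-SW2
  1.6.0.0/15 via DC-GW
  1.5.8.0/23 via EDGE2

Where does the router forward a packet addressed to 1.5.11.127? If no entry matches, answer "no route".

WAN-GW

Routes whose prefix contains 1.5.11.127:
  1.0.0.0/13 (1.0.0.0 - 1.7.255.255) -> BORDER2
  1.5.0.0/19 (1.5.0.0 - 1.5.31.255) -> ACCESS2
  1.5.8.0/21 (1.5.8.0 - 1.5.15.255) -> CORE-SW2
  1.5.8.0/22 (1.5.8.0 - 1.5.11.255) -> WAN-GW
More-specific entries that do NOT match:
  5.5.11.0/24 (5.5.11.0 - 5.5.11.255) does not contain 1.5.11.127
  1.5.27.0/24 (1.5.27.0 - 1.5.27.255) does not contain 1.5.11.127
  1.5.8.0/23 (1.5.8.0 - 1.5.9.255) does not contain 1.5.11.127
Longest matching prefix is /22 -> next hop WAN-GW.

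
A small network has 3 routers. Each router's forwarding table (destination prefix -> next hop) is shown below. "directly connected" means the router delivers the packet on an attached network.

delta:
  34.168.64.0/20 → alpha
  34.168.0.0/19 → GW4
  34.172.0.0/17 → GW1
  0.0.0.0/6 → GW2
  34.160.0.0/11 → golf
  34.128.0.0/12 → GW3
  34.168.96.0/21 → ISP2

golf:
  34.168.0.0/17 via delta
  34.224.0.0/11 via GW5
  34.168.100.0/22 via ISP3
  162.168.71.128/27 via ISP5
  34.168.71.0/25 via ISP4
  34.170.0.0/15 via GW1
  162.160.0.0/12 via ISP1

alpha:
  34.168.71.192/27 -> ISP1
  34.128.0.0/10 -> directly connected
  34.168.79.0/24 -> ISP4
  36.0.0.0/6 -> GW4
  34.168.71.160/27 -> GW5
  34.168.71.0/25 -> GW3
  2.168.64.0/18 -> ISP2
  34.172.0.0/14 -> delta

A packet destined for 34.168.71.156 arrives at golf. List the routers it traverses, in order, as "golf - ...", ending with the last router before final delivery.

golf - delta - alpha

At golf: longest match for 34.168.71.156 is 34.168.0.0/17 -> delta
At delta: longest match for 34.168.71.156 is 34.168.64.0/20 -> alpha
At alpha: longest match for 34.168.71.156 is 34.128.0.0/10 -> directly connected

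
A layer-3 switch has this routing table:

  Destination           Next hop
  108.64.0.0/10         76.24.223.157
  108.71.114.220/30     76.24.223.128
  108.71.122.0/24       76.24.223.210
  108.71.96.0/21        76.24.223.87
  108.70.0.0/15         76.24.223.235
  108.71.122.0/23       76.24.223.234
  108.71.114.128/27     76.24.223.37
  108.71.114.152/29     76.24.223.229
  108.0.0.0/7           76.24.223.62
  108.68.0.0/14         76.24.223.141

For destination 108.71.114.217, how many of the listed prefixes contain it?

4

Prefixes containing 108.71.114.217:
  108.0.0.0/7 (108.0.0.0 - 109.255.255.255)
  108.64.0.0/10 (108.64.0.0 - 108.127.255.255)
  108.68.0.0/14 (108.68.0.0 - 108.71.255.255)
  108.70.0.0/15 (108.70.0.0 - 108.71.255.255)
Total matching entries: 4.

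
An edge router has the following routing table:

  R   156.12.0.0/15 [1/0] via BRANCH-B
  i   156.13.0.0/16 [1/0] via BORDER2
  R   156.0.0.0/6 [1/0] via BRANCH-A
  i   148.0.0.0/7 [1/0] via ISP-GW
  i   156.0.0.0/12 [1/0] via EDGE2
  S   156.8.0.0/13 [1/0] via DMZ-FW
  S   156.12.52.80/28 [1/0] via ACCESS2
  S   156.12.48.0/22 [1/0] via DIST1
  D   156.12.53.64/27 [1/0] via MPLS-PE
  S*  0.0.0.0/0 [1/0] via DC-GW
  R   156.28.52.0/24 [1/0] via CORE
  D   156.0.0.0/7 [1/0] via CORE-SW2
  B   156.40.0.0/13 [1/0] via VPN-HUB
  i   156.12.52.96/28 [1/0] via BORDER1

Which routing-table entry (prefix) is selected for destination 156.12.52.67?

156.12.0.0/15

Entries matching 156.12.52.67:
  0.0.0.0/0 (default, matches everything)
  156.0.0.0/6 (156.0.0.0 - 159.255.255.255)
  156.0.0.0/7 (156.0.0.0 - 157.255.255.255)
  156.0.0.0/12 (156.0.0.0 - 156.15.255.255)
  156.8.0.0/13 (156.8.0.0 - 156.15.255.255)
  156.12.0.0/15 (156.12.0.0 - 156.13.255.255)
Most specific is 156.12.0.0/15.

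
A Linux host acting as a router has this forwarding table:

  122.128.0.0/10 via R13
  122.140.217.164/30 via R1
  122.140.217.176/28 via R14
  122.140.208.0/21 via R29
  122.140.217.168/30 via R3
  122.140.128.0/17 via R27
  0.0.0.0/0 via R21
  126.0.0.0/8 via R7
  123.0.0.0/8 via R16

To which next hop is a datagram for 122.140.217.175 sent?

R27

Routes whose prefix contains 122.140.217.175:
  0.0.0.0/0 (default, matches everything) -> R21
  122.128.0.0/10 (122.128.0.0 - 122.191.255.255) -> R13
  122.140.128.0/17 (122.140.128.0 - 122.140.255.255) -> R27
More-specific entries that do NOT match:
  122.140.217.164/30 (122.140.217.164 - 122.140.217.167) does not contain 122.140.217.175
  122.140.217.168/30 (122.140.217.168 - 122.140.217.171) does not contain 122.140.217.175
  122.140.217.176/28 (122.140.217.176 - 122.140.217.191) does not contain 122.140.217.175
  122.140.208.0/21 (122.140.208.0 - 122.140.215.255) does not contain 122.140.217.175
Longest matching prefix is /17 -> next hop R27.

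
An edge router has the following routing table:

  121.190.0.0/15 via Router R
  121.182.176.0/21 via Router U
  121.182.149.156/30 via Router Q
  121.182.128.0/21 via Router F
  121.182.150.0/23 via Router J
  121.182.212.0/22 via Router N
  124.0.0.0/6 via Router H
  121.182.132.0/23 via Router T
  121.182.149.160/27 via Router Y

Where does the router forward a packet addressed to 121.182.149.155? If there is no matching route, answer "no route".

No entry's prefix contains 121.182.149.155; there is no default route.

no route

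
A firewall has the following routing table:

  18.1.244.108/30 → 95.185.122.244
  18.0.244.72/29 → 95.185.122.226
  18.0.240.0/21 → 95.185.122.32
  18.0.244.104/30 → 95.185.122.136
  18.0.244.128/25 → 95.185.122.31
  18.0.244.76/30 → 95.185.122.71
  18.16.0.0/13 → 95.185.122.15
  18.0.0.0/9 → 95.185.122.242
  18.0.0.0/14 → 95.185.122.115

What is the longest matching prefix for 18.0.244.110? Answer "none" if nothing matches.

Entries matching 18.0.244.110:
  18.0.0.0/9 (18.0.0.0 - 18.127.255.255)
  18.0.0.0/14 (18.0.0.0 - 18.3.255.255)
  18.0.240.0/21 (18.0.240.0 - 18.0.247.255)
Most specific is 18.0.240.0/21.

18.0.240.0/21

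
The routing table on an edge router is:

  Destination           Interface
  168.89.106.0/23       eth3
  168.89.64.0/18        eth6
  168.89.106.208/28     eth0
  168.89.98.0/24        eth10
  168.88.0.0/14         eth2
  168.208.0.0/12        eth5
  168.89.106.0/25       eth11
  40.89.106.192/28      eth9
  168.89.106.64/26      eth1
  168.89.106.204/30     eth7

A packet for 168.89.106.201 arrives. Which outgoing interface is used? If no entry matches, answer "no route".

Routes whose prefix contains 168.89.106.201:
  168.88.0.0/14 (168.88.0.0 - 168.91.255.255) -> eth2
  168.89.64.0/18 (168.89.64.0 - 168.89.127.255) -> eth6
  168.89.106.0/23 (168.89.106.0 - 168.89.107.255) -> eth3
More-specific entries that do NOT match:
  168.89.106.204/30 (168.89.106.204 - 168.89.106.207) does not contain 168.89.106.201
  168.89.106.208/28 (168.89.106.208 - 168.89.106.223) does not contain 168.89.106.201
  40.89.106.192/28 (40.89.106.192 - 40.89.106.207) does not contain 168.89.106.201
  168.89.106.64/26 (168.89.106.64 - 168.89.106.127) does not contain 168.89.106.201
  168.89.106.0/25 (168.89.106.0 - 168.89.106.127) does not contain 168.89.106.201
  168.89.98.0/24 (168.89.98.0 - 168.89.98.255) does not contain 168.89.106.201
Longest matching prefix is /23 -> interface eth3.

eth3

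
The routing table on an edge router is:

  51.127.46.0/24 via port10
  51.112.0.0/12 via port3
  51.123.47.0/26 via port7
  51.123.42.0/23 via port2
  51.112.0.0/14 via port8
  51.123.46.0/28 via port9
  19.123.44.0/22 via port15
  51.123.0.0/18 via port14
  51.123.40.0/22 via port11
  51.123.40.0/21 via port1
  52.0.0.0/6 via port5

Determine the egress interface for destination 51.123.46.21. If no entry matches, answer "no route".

port1

Routes whose prefix contains 51.123.46.21:
  51.112.0.0/12 (51.112.0.0 - 51.127.255.255) -> port3
  51.123.0.0/18 (51.123.0.0 - 51.123.63.255) -> port14
  51.123.40.0/21 (51.123.40.0 - 51.123.47.255) -> port1
More-specific entries that do NOT match:
  51.123.46.0/28 (51.123.46.0 - 51.123.46.15) does not contain 51.123.46.21
  51.123.47.0/26 (51.123.47.0 - 51.123.47.63) does not contain 51.123.46.21
  51.127.46.0/24 (51.127.46.0 - 51.127.46.255) does not contain 51.123.46.21
  51.123.42.0/23 (51.123.42.0 - 51.123.43.255) does not contain 51.123.46.21
  19.123.44.0/22 (19.123.44.0 - 19.123.47.255) does not contain 51.123.46.21
  51.123.40.0/22 (51.123.40.0 - 51.123.43.255) does not contain 51.123.46.21
Longest matching prefix is /21 -> interface port1.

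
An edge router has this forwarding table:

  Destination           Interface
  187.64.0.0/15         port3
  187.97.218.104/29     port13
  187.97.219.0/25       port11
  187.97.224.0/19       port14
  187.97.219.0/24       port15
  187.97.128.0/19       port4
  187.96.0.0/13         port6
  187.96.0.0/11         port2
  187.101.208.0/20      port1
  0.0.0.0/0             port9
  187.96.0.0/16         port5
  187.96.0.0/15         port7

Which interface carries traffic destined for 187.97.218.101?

port7

Routes whose prefix contains 187.97.218.101:
  0.0.0.0/0 (default, matches everything) -> port9
  187.96.0.0/11 (187.96.0.0 - 187.127.255.255) -> port2
  187.96.0.0/13 (187.96.0.0 - 187.103.255.255) -> port6
  187.96.0.0/15 (187.96.0.0 - 187.97.255.255) -> port7
More-specific entries that do NOT match:
  187.97.218.104/29 (187.97.218.104 - 187.97.218.111) does not contain 187.97.218.101
  187.97.219.0/25 (187.97.219.0 - 187.97.219.127) does not contain 187.97.218.101
  187.97.219.0/24 (187.97.219.0 - 187.97.219.255) does not contain 187.97.218.101
  187.101.208.0/20 (187.101.208.0 - 187.101.223.255) does not contain 187.97.218.101
  187.97.224.0/19 (187.97.224.0 - 187.97.255.255) does not contain 187.97.218.101
  187.97.128.0/19 (187.97.128.0 - 187.97.159.255) does not contain 187.97.218.101
  187.96.0.0/16 (187.96.0.0 - 187.96.255.255) does not contain 187.97.218.101
Longest matching prefix is /15 -> interface port7.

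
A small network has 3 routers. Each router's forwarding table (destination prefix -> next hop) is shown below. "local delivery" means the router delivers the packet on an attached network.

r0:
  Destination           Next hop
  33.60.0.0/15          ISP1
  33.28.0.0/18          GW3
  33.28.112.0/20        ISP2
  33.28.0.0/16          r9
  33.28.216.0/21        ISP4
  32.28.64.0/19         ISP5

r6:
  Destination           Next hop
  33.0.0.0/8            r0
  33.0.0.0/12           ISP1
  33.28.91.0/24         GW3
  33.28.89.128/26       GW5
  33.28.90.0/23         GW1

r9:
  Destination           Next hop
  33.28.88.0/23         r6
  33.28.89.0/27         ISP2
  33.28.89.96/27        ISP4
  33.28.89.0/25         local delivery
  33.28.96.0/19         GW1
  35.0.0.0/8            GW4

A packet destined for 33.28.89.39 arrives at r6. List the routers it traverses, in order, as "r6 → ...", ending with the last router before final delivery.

r6 → r0 → r9

At r6: longest match for 33.28.89.39 is 33.0.0.0/8 -> r0
At r0: longest match for 33.28.89.39 is 33.28.0.0/16 -> r9
At r9: longest match for 33.28.89.39 is 33.28.89.0/25 -> local delivery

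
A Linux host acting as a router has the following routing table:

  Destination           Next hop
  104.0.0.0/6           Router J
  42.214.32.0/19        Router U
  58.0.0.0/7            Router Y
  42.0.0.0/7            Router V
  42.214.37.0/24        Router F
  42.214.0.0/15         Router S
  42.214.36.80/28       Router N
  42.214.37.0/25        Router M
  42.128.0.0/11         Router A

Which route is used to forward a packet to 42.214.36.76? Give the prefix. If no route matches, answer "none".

42.214.32.0/19

Entries matching 42.214.36.76:
  42.0.0.0/7 (42.0.0.0 - 43.255.255.255)
  42.214.0.0/15 (42.214.0.0 - 42.215.255.255)
  42.214.32.0/19 (42.214.32.0 - 42.214.63.255)
Most specific is 42.214.32.0/19.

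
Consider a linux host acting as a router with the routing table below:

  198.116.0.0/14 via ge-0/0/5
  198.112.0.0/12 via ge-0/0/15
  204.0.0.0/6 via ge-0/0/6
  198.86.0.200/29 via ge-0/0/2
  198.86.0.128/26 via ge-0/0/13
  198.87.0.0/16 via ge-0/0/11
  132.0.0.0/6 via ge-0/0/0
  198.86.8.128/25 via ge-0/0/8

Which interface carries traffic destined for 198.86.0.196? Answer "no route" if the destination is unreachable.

No entry's prefix contains 198.86.0.196; there is no default route.

no route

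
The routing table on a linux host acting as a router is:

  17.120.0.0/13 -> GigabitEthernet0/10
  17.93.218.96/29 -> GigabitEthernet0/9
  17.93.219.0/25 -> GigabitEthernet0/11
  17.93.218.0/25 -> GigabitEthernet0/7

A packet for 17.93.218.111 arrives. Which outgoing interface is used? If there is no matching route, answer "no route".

GigabitEthernet0/7

Routes whose prefix contains 17.93.218.111:
  17.93.218.0/25 (17.93.218.0 - 17.93.218.127) -> GigabitEthernet0/7
More-specific entries that do NOT match:
  17.93.218.96/29 (17.93.218.96 - 17.93.218.103) does not contain 17.93.218.111
Longest matching prefix is /25 -> interface GigabitEthernet0/7.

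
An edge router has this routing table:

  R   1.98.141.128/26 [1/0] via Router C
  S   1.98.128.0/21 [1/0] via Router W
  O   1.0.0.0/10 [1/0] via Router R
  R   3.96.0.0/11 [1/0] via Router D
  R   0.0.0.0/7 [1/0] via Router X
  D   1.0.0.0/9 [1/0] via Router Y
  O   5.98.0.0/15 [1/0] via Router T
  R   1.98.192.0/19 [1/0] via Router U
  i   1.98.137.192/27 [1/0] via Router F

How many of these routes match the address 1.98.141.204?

Prefixes containing 1.98.141.204:
  0.0.0.0/7 (0.0.0.0 - 1.255.255.255)
  1.0.0.0/9 (1.0.0.0 - 1.127.255.255)
Total matching entries: 2.

2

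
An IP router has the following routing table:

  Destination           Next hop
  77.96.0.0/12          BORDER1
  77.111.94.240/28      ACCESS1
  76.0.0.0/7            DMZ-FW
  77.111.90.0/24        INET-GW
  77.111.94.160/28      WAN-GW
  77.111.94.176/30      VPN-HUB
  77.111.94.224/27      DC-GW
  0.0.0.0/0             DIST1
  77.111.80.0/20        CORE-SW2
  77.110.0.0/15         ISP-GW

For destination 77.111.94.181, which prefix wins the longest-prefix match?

Entries matching 77.111.94.181:
  0.0.0.0/0 (default, matches everything)
  76.0.0.0/7 (76.0.0.0 - 77.255.255.255)
  77.96.0.0/12 (77.96.0.0 - 77.111.255.255)
  77.110.0.0/15 (77.110.0.0 - 77.111.255.255)
  77.111.80.0/20 (77.111.80.0 - 77.111.95.255)
Most specific is 77.111.80.0/20.

77.111.80.0/20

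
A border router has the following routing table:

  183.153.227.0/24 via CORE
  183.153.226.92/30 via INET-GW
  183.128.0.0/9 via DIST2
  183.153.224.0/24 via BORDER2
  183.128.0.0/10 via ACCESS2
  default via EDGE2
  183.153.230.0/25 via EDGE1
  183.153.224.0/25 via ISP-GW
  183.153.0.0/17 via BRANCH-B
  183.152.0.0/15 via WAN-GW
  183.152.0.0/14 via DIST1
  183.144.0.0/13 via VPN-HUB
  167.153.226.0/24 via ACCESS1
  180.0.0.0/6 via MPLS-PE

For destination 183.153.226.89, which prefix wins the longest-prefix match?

Entries matching 183.153.226.89:
  0.0.0.0/0 (default, matches everything)
  180.0.0.0/6 (180.0.0.0 - 183.255.255.255)
  183.128.0.0/9 (183.128.0.0 - 183.255.255.255)
  183.128.0.0/10 (183.128.0.0 - 183.191.255.255)
  183.152.0.0/14 (183.152.0.0 - 183.155.255.255)
  183.152.0.0/15 (183.152.0.0 - 183.153.255.255)
Most specific is 183.152.0.0/15.

183.152.0.0/15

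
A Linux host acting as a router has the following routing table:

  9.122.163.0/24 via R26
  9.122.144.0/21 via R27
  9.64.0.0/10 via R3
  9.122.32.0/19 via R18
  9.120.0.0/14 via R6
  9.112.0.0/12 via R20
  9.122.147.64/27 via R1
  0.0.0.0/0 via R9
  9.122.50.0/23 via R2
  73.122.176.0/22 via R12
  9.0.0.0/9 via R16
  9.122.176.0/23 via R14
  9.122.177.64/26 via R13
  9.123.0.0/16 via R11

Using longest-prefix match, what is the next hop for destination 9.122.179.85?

Routes whose prefix contains 9.122.179.85:
  0.0.0.0/0 (default, matches everything) -> R9
  9.0.0.0/9 (9.0.0.0 - 9.127.255.255) -> R16
  9.64.0.0/10 (9.64.0.0 - 9.127.255.255) -> R3
  9.112.0.0/12 (9.112.0.0 - 9.127.255.255) -> R20
  9.120.0.0/14 (9.120.0.0 - 9.123.255.255) -> R6
More-specific entries that do NOT match:
  9.122.147.64/27 (9.122.147.64 - 9.122.147.95) does not contain 9.122.179.85
  9.122.177.64/26 (9.122.177.64 - 9.122.177.127) does not contain 9.122.179.85
  9.122.163.0/24 (9.122.163.0 - 9.122.163.255) does not contain 9.122.179.85
  9.122.50.0/23 (9.122.50.0 - 9.122.51.255) does not contain 9.122.179.85
  9.122.176.0/23 (9.122.176.0 - 9.122.177.255) does not contain 9.122.179.85
  73.122.176.0/22 (73.122.176.0 - 73.122.179.255) does not contain 9.122.179.85
  9.122.144.0/21 (9.122.144.0 - 9.122.151.255) does not contain 9.122.179.85
  9.122.32.0/19 (9.122.32.0 - 9.122.63.255) does not contain 9.122.179.85
  9.123.0.0/16 (9.123.0.0 - 9.123.255.255) does not contain 9.122.179.85
Longest matching prefix is /14 -> next hop R6.

R6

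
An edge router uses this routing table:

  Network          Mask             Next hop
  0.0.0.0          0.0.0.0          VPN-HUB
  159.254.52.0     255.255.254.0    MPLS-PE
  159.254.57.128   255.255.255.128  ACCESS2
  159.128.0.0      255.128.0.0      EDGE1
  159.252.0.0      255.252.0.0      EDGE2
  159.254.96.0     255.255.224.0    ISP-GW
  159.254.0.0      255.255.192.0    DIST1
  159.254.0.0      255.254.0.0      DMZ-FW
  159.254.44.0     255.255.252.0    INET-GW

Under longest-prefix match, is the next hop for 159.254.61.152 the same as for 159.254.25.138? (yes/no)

yes

159.254.61.152: longest match 159.254.0.0/18 -> DIST1
159.254.25.138: longest match 159.254.0.0/18 -> DIST1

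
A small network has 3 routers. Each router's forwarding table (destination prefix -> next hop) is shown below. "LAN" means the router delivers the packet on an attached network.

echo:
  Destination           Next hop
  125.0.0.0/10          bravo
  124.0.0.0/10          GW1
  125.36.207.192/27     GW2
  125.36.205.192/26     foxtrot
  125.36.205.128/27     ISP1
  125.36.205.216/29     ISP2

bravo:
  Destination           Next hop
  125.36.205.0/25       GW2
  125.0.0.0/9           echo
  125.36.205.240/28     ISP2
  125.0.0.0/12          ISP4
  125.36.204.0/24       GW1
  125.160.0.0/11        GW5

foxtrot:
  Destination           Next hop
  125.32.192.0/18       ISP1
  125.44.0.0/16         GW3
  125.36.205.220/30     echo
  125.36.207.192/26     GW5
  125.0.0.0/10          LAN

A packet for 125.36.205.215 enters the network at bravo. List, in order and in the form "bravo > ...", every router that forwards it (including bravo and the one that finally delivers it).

bravo > echo > foxtrot

At bravo: longest match for 125.36.205.215 is 125.0.0.0/9 -> echo
At echo: longest match for 125.36.205.215 is 125.36.205.192/26 -> foxtrot
At foxtrot: longest match for 125.36.205.215 is 125.0.0.0/10 -> LAN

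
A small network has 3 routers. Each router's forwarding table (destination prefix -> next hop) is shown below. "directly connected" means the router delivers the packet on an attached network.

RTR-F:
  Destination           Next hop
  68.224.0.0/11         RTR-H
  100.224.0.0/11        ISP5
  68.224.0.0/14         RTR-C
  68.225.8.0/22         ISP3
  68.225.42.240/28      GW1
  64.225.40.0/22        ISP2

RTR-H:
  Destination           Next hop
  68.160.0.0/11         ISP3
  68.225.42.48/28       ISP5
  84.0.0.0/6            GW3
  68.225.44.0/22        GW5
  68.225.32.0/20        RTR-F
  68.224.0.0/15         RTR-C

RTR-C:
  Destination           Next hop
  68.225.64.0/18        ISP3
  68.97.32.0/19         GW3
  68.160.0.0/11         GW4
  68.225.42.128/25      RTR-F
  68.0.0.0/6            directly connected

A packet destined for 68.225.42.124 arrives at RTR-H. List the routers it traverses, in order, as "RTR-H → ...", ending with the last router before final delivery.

At RTR-H: longest match for 68.225.42.124 is 68.225.32.0/20 -> RTR-F
At RTR-F: longest match for 68.225.42.124 is 68.224.0.0/14 -> RTR-C
At RTR-C: longest match for 68.225.42.124 is 68.0.0.0/6 -> directly connected

RTR-H → RTR-F → RTR-C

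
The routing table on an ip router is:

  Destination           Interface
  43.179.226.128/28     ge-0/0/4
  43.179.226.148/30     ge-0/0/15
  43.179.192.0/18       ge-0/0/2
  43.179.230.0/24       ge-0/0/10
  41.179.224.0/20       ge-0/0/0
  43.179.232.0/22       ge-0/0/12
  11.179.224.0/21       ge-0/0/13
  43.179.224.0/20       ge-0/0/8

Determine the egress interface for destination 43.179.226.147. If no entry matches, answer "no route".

Routes whose prefix contains 43.179.226.147:
  43.179.192.0/18 (43.179.192.0 - 43.179.255.255) -> ge-0/0/2
  43.179.224.0/20 (43.179.224.0 - 43.179.239.255) -> ge-0/0/8
More-specific entries that do NOT match:
  43.179.226.148/30 (43.179.226.148 - 43.179.226.151) does not contain 43.179.226.147
  43.179.226.128/28 (43.179.226.128 - 43.179.226.143) does not contain 43.179.226.147
  43.179.230.0/24 (43.179.230.0 - 43.179.230.255) does not contain 43.179.226.147
  43.179.232.0/22 (43.179.232.0 - 43.179.235.255) does not contain 43.179.226.147
  11.179.224.0/21 (11.179.224.0 - 11.179.231.255) does not contain 43.179.226.147
Longest matching prefix is /20 -> interface ge-0/0/8.

ge-0/0/8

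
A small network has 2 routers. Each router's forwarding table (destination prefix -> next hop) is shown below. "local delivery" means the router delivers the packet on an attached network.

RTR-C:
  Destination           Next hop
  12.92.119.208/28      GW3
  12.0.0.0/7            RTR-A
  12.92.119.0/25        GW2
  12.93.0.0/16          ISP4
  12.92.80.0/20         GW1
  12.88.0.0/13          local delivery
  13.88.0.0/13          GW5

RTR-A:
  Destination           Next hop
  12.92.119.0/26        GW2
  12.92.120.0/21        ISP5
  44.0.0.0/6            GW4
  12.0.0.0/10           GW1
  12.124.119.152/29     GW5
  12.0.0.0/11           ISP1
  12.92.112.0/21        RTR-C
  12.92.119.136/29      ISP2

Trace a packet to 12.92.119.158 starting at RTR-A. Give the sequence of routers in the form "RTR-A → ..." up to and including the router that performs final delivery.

At RTR-A: longest match for 12.92.119.158 is 12.92.112.0/21 -> RTR-C
At RTR-C: longest match for 12.92.119.158 is 12.88.0.0/13 -> local delivery

RTR-A → RTR-C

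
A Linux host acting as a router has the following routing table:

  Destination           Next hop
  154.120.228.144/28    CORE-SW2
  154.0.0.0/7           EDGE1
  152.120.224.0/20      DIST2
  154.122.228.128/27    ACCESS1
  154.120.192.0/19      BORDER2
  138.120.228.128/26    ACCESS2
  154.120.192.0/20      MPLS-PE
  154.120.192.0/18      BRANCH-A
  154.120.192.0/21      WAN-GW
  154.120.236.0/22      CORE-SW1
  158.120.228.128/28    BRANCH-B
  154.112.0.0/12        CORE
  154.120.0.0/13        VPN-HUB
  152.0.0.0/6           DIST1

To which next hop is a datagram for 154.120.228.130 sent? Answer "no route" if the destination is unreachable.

Routes whose prefix contains 154.120.228.130:
  152.0.0.0/6 (152.0.0.0 - 155.255.255.255) -> DIST1
  154.0.0.0/7 (154.0.0.0 - 155.255.255.255) -> EDGE1
  154.112.0.0/12 (154.112.0.0 - 154.127.255.255) -> CORE
  154.120.0.0/13 (154.120.0.0 - 154.127.255.255) -> VPN-HUB
  154.120.192.0/18 (154.120.192.0 - 154.120.255.255) -> BRANCH-A
More-specific entries that do NOT match:
  154.120.228.144/28 (154.120.228.144 - 154.120.228.159) does not contain 154.120.228.130
  158.120.228.128/28 (158.120.228.128 - 158.120.228.143) does not contain 154.120.228.130
  154.122.228.128/27 (154.122.228.128 - 154.122.228.159) does not contain 154.120.228.130
  138.120.228.128/26 (138.120.228.128 - 138.120.228.191) does not contain 154.120.228.130
  154.120.236.0/22 (154.120.236.0 - 154.120.239.255) does not contain 154.120.228.130
  154.120.192.0/21 (154.120.192.0 - 154.120.199.255) does not contain 154.120.228.130
  152.120.224.0/20 (152.120.224.0 - 152.120.239.255) does not contain 154.120.228.130
  154.120.192.0/20 (154.120.192.0 - 154.120.207.255) does not contain 154.120.228.130
  154.120.192.0/19 (154.120.192.0 - 154.120.223.255) does not contain 154.120.228.130
Longest matching prefix is /18 -> next hop BRANCH-A.

BRANCH-A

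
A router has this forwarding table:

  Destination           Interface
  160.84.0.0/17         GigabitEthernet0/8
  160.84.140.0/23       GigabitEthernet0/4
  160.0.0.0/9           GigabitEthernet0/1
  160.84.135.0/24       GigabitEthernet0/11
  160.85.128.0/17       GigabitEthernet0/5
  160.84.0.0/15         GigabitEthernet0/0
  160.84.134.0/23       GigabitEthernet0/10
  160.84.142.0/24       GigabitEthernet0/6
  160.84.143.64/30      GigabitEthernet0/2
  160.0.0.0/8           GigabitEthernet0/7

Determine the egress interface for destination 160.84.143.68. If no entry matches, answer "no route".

GigabitEthernet0/0

Routes whose prefix contains 160.84.143.68:
  160.0.0.0/8 (160.0.0.0 - 160.255.255.255) -> GigabitEthernet0/7
  160.0.0.0/9 (160.0.0.0 - 160.127.255.255) -> GigabitEthernet0/1
  160.84.0.0/15 (160.84.0.0 - 160.85.255.255) -> GigabitEthernet0/0
More-specific entries that do NOT match:
  160.84.143.64/30 (160.84.143.64 - 160.84.143.67) does not contain 160.84.143.68
  160.84.135.0/24 (160.84.135.0 - 160.84.135.255) does not contain 160.84.143.68
  160.84.142.0/24 (160.84.142.0 - 160.84.142.255) does not contain 160.84.143.68
  160.84.140.0/23 (160.84.140.0 - 160.84.141.255) does not contain 160.84.143.68
  160.84.134.0/23 (160.84.134.0 - 160.84.135.255) does not contain 160.84.143.68
  160.84.0.0/17 (160.84.0.0 - 160.84.127.255) does not contain 160.84.143.68
  160.85.128.0/17 (160.85.128.0 - 160.85.255.255) does not contain 160.84.143.68
Longest matching prefix is /15 -> interface GigabitEthernet0/0.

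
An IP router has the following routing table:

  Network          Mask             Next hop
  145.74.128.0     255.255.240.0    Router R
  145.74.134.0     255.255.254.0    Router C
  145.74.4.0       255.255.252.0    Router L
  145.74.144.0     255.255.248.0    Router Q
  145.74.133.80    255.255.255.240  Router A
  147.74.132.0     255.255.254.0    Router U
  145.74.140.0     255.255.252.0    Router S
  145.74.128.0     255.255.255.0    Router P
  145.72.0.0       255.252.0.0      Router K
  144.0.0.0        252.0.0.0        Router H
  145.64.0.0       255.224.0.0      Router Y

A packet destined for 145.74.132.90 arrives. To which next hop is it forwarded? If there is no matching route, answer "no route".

Router R

Routes whose prefix contains 145.74.132.90:
  144.0.0.0/6 (144.0.0.0 - 147.255.255.255) -> Router H
  145.64.0.0/11 (145.64.0.0 - 145.95.255.255) -> Router Y
  145.72.0.0/14 (145.72.0.0 - 145.75.255.255) -> Router K
  145.74.128.0/20 (145.74.128.0 - 145.74.143.255) -> Router R
More-specific entries that do NOT match:
  145.74.133.80/28 (145.74.133.80 - 145.74.133.95) does not contain 145.74.132.90
  145.74.128.0/24 (145.74.128.0 - 145.74.128.255) does not contain 145.74.132.90
  145.74.134.0/23 (145.74.134.0 - 145.74.135.255) does not contain 145.74.132.90
  147.74.132.0/23 (147.74.132.0 - 147.74.133.255) does not contain 145.74.132.90
  145.74.4.0/22 (145.74.4.0 - 145.74.7.255) does not contain 145.74.132.90
  145.74.140.0/22 (145.74.140.0 - 145.74.143.255) does not contain 145.74.132.90
  145.74.144.0/21 (145.74.144.0 - 145.74.151.255) does not contain 145.74.132.90
Longest matching prefix is /20 -> next hop Router R.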